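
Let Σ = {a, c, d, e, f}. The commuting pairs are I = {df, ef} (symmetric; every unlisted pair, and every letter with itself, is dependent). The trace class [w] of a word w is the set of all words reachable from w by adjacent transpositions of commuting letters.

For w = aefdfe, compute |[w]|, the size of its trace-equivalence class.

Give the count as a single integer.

#0=a has no predecessor
#1=e depends on [0:a]
#2=f depends on [0:a]
#3=d depends on [1:e]
#4=f depends on [2:f]
#5=e depends on [3:d]
sources: [0:a]
N(rest) = Σ N(rest − s) over sources s of rest; N(one piece) = 1:
  size 1 → [4]=1  [5]=1
  size 2 → [2,4]=1  [3,5]=1  [4,5]=2
  size 3 → [1,3,5]=1  [2,4,5]=3  [3,4,5]=3
  size 4 → [1,3,4,5]=4  [2,3,4,5]=6
  first=0(a) contributes 10

10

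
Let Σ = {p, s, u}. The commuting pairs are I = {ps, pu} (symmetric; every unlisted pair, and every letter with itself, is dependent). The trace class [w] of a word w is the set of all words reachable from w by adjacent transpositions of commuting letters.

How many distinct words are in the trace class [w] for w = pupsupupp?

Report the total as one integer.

126

0(p) covers ∅
1(u) covers ∅
2(p) covers 0:p
3(s) covers 1:u
4(u) covers 3:s
5(p) covers 2:p
6(u) covers 4:u
7(p) covers 5:p
8(p) covers 7:p
floor of heap: 0:p, 1:u
completions by unplaced set U, small U first (add the entries for U minus each lowest piece of U):
  |U|=1: {6}:1  {8}:1
  |U|=2: {4,6}:1  {6,8}:2  {7,8}:1
  |U|=3: {3,4,6}:1  {4,6,8}:3  {5,7,8}:1  {6,7,8}:3
  |U|=4: {1,3,4,6}:1  {2,5,7,8}:1  {3,4,6,8}:4  {4,6,7,8}:6  {5,6,7,8}:4
  |U|=5: {0,2,5,7,8}:1  {1,3,4,6,8}:5  {2,5,6,7,8}:5  {3,4,6,7,8}:10  {4,5,6,7,8}:10
  |U|=6: {0,2,5,6,7,8}:6  {1,3,4,6,7,8}:15  {2,4,5,6,7,8}:15  {3,4,5,6,7,8}:20
  |U|=7: {0,2,4,5,6,7,8}:21  {1,3,4,5,6,7,8}:35  {2,3,4,5,6,7,8}:35
  start at 0(p): 70
  start at 1(u): 56
sum over floor = 126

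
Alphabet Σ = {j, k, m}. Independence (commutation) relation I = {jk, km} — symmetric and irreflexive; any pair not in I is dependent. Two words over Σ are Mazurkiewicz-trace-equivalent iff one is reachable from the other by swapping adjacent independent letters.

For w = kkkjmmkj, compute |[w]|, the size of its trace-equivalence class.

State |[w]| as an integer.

drop 0:k onto floor
drop 1:k onto {0:k}
drop 2:k onto {1:k}
drop 3:j onto floor
drop 4:m onto {3:j}
drop 5:m onto {4:m}
drop 6:k onto {2:k}
drop 7:j onto {5:m}
ground layer = {0:k, 3:j}
drop-orders for the pieces not yet dropped (sum over which currently-grounded one goes next):
  1 to go: {6} 1  {7} 1
  2 to go: {2,6} 1  {5,7} 1  {6,7} 2
  3 to go: {1,2,6} 1  {2,6,7} 3  {4,5,7} 1  {5,6,7} 3
  4 to go: {0,1,2,6} 1  {1,2,6,7} 4  {2,5,6,7} 6  {3,4,5,7} 1  {4,5,6,7} 4
  5 to go: {0,1,2,6,7} 5  {1,2,5,6,7} 10  {2,4,5,6,7} 10  {3,4,5,6,7} 5
  6 to go: {0,1,2,5,6,7} 15  {1,2,4,5,6,7} 20  {2,3,4,5,6,7} 15
  if 0:k drops first: 35 orders
  if 3:j drops first: 35 orders
heap linearizations: 70

70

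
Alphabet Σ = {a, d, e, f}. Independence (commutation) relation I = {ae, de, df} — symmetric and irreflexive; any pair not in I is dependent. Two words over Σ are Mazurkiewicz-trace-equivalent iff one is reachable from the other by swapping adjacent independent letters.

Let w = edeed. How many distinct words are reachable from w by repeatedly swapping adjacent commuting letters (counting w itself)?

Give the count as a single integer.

piece 0:e — minimal
piece 1:d — minimal
piece 2:e rests on {0:e}
piece 3:e rests on {2:e}
piece 4:d rests on {1:d}
minimal pieces: {0:e, 1:d}
ways to finish when only these pieces remain (= sum over removing one remaining piece with nothing left below it):
  1 left: {3}→1  {4}→1
  2 left: {1,4}→1  {2,3}→1  {3,4}→2
  3 left: {0,2,3}→1  {1,3,4}→3  {2,3,4}→3
  placing 0:e first → 6 extensions
  placing 1:d first → 4 extensions
total linear extensions = 10

10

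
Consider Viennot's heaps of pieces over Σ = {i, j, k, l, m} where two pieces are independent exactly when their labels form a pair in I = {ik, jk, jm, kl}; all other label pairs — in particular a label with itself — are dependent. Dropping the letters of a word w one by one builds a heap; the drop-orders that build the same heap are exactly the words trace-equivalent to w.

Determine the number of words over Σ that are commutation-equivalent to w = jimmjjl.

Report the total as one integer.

6

#0=j has no predecessor
#1=i depends on [0:j]
#2=m depends on [1:i]
#3=m depends on [2:m]
#4=j depends on [1:i]
#5=j depends on [4:j]
#6=l depends on [3:m, 5:j]
sources: [0:j]
N(rest) = Σ N(rest − s) over sources s of rest; N(one piece) = 1:
  size 1 → [6]=1
  size 2 → [3,6]=1  [5,6]=1
  size 3 → [2,3,6]=1  [3,5,6]=2  [4,5,6]=1
  size 4 → [2,3,5,6]=3  [3,4,5,6]=3
  size 5 → [2,3,4,5,6]=6
  first=0(j) contributes 6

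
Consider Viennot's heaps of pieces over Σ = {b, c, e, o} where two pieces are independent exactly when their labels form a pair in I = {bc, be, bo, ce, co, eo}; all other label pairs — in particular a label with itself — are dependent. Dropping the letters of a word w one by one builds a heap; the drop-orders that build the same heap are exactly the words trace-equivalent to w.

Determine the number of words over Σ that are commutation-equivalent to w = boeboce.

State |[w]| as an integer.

drop 0:b onto floor
drop 1:o onto floor
drop 2:e onto floor
drop 3:b onto {0:b}
drop 4:o onto {1:o}
drop 5:c onto floor
drop 6:e onto {2:e}
ground layer = {0:b, 1:o, 2:e, 5:c}
drop-orders for the pieces not yet dropped (sum over which currently-grounded one goes next):
  1 to go: {3} 1  {4} 1  {5} 1  {6} 1
  2 to go: {0,3} 1  {1,4} 1  {2,6} 1  {3,4} 2  {3,5} 2  {3,6} 2  {4,5} 2  {4,6} 2  {5,6} 2
  3 to go: {0,3,4} 3  {0,3,5} 3  {0,3,6} 3  {1,3,4} 3  {1,4,5} 3  {1,4,6} 3  {2,3,6} 3  {2,4,6} 3  {2,5,6} 3  {3,4,5} 6  {3,4,6} 6  {3,5,6} 6  {4,5,6} 6
  4 to go: {0,1,3,4} 6  {0,2,3,6} 6  {0,3,4,5} 12  {0,3,4,6} 12  {0,3,5,6} 12  {1,2,4,6} 6  {1,3,4,5} 12  {1,3,4,6} 12  {1,4,5,6} 12  {2,3,4,6} 12  {2,3,5,6} 12  {2,4,5,6} 12  {3,4,5,6} 24
  5 to go: {0,1,3,4,5} 30  {0,1,3,4,6} 30  {0,2,3,4,6} 30  {0,2,3,5,6} 30  {0,3,4,5,6} 60  {1,2,3,4,6} 30  {1,2,4,5,6} 30  {1,3,4,5,6} 60  {2,3,4,5,6} 60
  if 0:b drops first: 180 orders
  if 1:o drops first: 180 orders
  if 2:e drops first: 180 orders
  if 5:c drops first: 90 orders
heap linearizations: 630

630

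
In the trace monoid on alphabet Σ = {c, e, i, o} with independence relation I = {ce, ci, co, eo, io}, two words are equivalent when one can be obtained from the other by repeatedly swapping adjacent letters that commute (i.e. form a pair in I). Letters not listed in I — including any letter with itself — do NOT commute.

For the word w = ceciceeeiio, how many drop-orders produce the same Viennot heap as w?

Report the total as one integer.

1320

0(c) covers ∅
1(e) covers ∅
2(c) covers 0:c
3(i) covers 1:e
4(c) covers 2:c
5(e) covers 3:i
6(e) covers 5:e
7(e) covers 6:e
8(i) covers 7:e
9(i) covers 8:i
10(o) covers ∅
floor of heap: 0:c, 1:e, 10:o
completions by unplaced set U, small U first (add the entries for U minus each lowest piece of U):
  |U|=1: {4}:1  {9}:1  {10}:1
  |U|=2: {2,4}:1  {4,9}:2  {4,10}:2  {8,9}:1  {9,10}:2
  |U|=3: {0,2,4}:1  {2,4,9}:3  {2,4,10}:3  {4,8,9}:3  {4,9,10}:6  {7,8,9}:1  {8,9,10}:3
  |U|=4: {0,2,4,9}:4  {0,2,4,10}:4  {2,4,8,9}:6  {2,4,9,10}:12  {4,7,8,9}:4  {4,8,9,10}:12  {6,7,8,9}:1  {7,8,9,10}:4
  |U|=5: {0,2,4,8,9}:10  {0,2,4,9,10}:20  {2,4,7,8,9}:10  {2,4,8,9,10}:30  {4,6,7,8,9}:5  {4,7,8,9,10}:20  {5,6,7,8,9}:1  {6,7,8,9,10}:5
  |U|=6: {0,2,4,7,8,9}:20  {0,2,4,8,9,10}:60  {2,4,6,7,8,9}:15  {2,4,7,8,9,10}:60  {3,5,6,7,8,9}:1  {4,5,6,7,8,9}:6  {4,6,7,8,9,10}:30  {5,6,7,8,9,10}:6
  |U|=7: {0,2,4,6,7,8,9}:35  {0,2,4,7,8,9,10}:140  {1,3,5,6,7,8,9}:1  {2,4,5,6,7,8,9}:21  {2,4,6,7,8,9,10}:105  {3,4,5,6,7,8,9}:7  {3,5,6,7,8,9,10}:7  {4,5,6,7,8,9,10}:42
  |U|=8: {0,2,4,5,6,7,8,9}:56  {0,2,4,6,7,8,9,10}:280  {1,3,4,5,6,7,8,9}:8  {1,3,5,6,7,8,9,10}:8  {2,3,4,5,6,7,8,9}:28  {2,4,5,6,7,8,9,10}:168  {3,4,5,6,7,8,9,10}:56
  |U|=9: {0,2,3,4,5,6,7,8,9}:84  {0,2,4,5,6,7,8,9,10}:504  {1,2,3,4,5,6,7,8,9}:36  {1,3,4,5,6,7,8,9,10}:72  {2,3,4,5,6,7,8,9,10}:252
  start at 0(c): 360
  start at 1(e): 840
  start at 10(o): 120
sum over floor = 1320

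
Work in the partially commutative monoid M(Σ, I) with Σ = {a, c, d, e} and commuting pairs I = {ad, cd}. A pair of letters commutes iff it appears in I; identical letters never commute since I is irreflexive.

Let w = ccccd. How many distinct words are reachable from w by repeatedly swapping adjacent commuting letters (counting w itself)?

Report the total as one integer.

piece 0:c — minimal
piece 1:c rests on {0:c}
piece 2:c rests on {1:c}
piece 3:c rests on {2:c}
piece 4:d — minimal
minimal pieces: {0:c, 4:d}
ways to finish when only these pieces remain (= sum over removing one remaining piece with nothing left below it):
  1 left: {3}→1  {4}→1
  2 left: {2,3}→1  {3,4}→2
  3 left: {1,2,3}→1  {2,3,4}→3
  placing 0:c first → 4 extensions
  placing 4:d first → 1 extensions
total linear extensions = 5

5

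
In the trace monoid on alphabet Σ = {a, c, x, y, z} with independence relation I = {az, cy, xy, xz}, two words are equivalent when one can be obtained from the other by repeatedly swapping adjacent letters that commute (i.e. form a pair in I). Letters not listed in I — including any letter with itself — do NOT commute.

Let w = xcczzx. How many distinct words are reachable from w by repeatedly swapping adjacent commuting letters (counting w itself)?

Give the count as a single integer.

0(x) covers ∅
1(c) covers 0:x
2(c) covers 1:c
3(z) covers 2:c
4(z) covers 3:z
5(x) covers 2:c
floor of heap: 0:x
completions by unplaced set U, small U first (add the entries for U minus each lowest piece of U):
  |U|=1: {4}:1  {5}:1
  |U|=2: {3,4}:1  {4,5}:2
  |U|=3: {3,4,5}:3
  |U|=4: {2,3,4,5}:3
  start at 0(x): 3

3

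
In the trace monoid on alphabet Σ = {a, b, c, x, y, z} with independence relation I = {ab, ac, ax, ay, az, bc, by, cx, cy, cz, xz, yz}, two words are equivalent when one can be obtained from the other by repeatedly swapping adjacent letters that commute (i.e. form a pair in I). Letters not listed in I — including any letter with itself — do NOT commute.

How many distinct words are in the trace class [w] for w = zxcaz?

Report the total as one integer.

60

0(z) covers ∅
1(x) covers ∅
2(c) covers ∅
3(a) covers ∅
4(z) covers 0:z
floor of heap: 0:z, 1:x, 2:c, 3:a
completions by unplaced set U, small U first (add the entries for U minus each lowest piece of U):
  |U|=1: {1}:1  {2}:1  {3}:1  {4}:1
  |U|=2: {0,4}:1  {1,2}:2  {1,3}:2  {1,4}:2  {2,3}:2  {2,4}:2  {3,4}:2
  |U|=3: {0,1,4}:3  {0,2,4}:3  {0,3,4}:3  {1,2,3}:6  {1,2,4}:6  {1,3,4}:6  {2,3,4}:6
  start at 0(z): 24
  start at 1(x): 12
  start at 2(c): 12
  start at 3(a): 12
sum over floor = 60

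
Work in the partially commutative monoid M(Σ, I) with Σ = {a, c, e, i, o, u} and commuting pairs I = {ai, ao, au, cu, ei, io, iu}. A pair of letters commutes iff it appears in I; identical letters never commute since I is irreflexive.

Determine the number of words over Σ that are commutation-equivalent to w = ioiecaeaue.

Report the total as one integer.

12

0(i) covers ∅
1(o) covers ∅
2(i) covers 0:i
3(e) covers 1:o
4(c) covers 2:i, 3:e
5(a) covers 4:c
6(e) covers 5:a
7(a) covers 6:e
8(u) covers 6:e
9(e) covers 7:a, 8:u
floor of heap: 0:i, 1:o
completions by unplaced set U, small U first (add the entries for U minus each lowest piece of U):
  |U|=1: {9}:1
  |U|=2: {7,9}:1  {8,9}:1
  |U|=3: {7,8,9}:2
  |U|=4: {6,7,8,9}:2
  |U|=5: {5,6,7,8,9}:2
  |U|=6: {4,5,6,7,8,9}:2
  |U|=7: {2,4,5,6,7,8,9}:2  {3,4,5,6,7,8,9}:2
  |U|=8: {0,2,4,5,6,7,8,9}:2  {1,3,4,5,6,7,8,9}:2  {2,3,4,5,6,7,8,9}:4
  start at 0(i): 6
  start at 1(o): 6
sum over floor = 12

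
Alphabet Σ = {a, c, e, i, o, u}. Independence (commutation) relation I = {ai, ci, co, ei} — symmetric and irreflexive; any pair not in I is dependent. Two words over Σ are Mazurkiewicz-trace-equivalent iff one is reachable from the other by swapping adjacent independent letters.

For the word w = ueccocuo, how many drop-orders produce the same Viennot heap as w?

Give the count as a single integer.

4

#0=u has no predecessor
#1=e depends on [0:u]
#2=c depends on [1:e]
#3=c depends on [2:c]
#4=o depends on [1:e]
#5=c depends on [3:c]
#6=u depends on [4:o, 5:c]
#7=o depends on [6:u]
sources: [0:u]
N(rest) = Σ N(rest − s) over sources s of rest; N(one piece) = 1:
  size 1 → [7]=1
  size 2 → [6,7]=1
  size 3 → [4,6,7]=1  [5,6,7]=1
  size 4 → [3,5,6,7]=1  [4,5,6,7]=2
  size 5 → [2,3,5,6,7]=1  [3,4,5,6,7]=3
  size 6 → [2,3,4,5,6,7]=4
  first=0(u) contributes 4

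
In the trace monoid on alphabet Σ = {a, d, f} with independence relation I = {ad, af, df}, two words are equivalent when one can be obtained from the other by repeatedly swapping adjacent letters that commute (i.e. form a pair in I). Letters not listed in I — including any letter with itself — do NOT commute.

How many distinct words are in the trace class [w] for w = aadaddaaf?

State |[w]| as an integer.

drop 0:a onto floor
drop 1:a onto {0:a}
drop 2:d onto floor
drop 3:a onto {1:a}
drop 4:d onto {2:d}
drop 5:d onto {4:d}
drop 6:a onto {3:a}
drop 7:a onto {6:a}
drop 8:f onto floor
ground layer = {0:a, 2:d, 8:f}
drop-orders for the pieces not yet dropped (sum over which currently-grounded one goes next):
  1 to go: {5} 1  {7} 1  {8} 1
  2 to go: {4,5} 1  {5,7} 2  {5,8} 2  {6,7} 1  {7,8} 2
  3 to go: {2,4,5} 1  {3,6,7} 1  {4,5,7} 3  {4,5,8} 3  {5,6,7} 3  {5,7,8} 6  {6,7,8} 3
  4 to go: {1,3,6,7} 1  {2,4,5,7} 4  {2,4,5,8} 4  {3,5,6,7} 4  {3,6,7,8} 4  {4,5,6,7} 6  {4,5,7,8} 12  {5,6,7,8} 12
  5 to go: {0,1,3,6,7} 1  {1,3,5,6,7} 5  {1,3,6,7,8} 5  {2,4,5,6,7} 10  {2,4,5,7,8} 20  {3,4,5,6,7} 10  {3,5,6,7,8} 20  {4,5,6,7,8} 30
  6 to go: {0,1,3,5,6,7} 6  {0,1,3,6,7,8} 6  {1,3,4,5,6,7} 15  {1,3,5,6,7,8} 30  {2,3,4,5,6,7} 20  {2,4,5,6,7,8} 60  {3,4,5,6,7,8} 60
  7 to go: {0,1,3,4,5,6,7} 21  {0,1,3,5,6,7,8} 42  {1,2,3,4,5,6,7} 35  {1,3,4,5,6,7,8} 105  {2,3,4,5,6,7,8} 140
  if 0:a drops first: 280 orders
  if 2:d drops first: 168 orders
  if 8:f drops first: 56 orders
heap linearizations: 504

504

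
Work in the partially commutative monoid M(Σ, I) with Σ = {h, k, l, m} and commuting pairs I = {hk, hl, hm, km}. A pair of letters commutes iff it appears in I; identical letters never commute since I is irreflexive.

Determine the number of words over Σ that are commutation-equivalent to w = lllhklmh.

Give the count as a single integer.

0(l) covers ∅
1(l) covers 0:l
2(l) covers 1:l
3(h) covers ∅
4(k) covers 2:l
5(l) covers 4:k
6(m) covers 5:l
7(h) covers 3:h
floor of heap: 0:l, 3:h
completions by unplaced set U, small U first (add the entries for U minus each lowest piece of U):
  |U|=1: {6}:1  {7}:1
  |U|=2: {3,7}:1  {5,6}:1  {6,7}:2
  |U|=3: {3,6,7}:3  {4,5,6}:1  {5,6,7}:3
  |U|=4: {2,4,5,6}:1  {3,5,6,7}:6  {4,5,6,7}:4
  |U|=5: {1,2,4,5,6}:1  {2,4,5,6,7}:5  {3,4,5,6,7}:10
  |U|=6: {0,1,2,4,5,6}:1  {1,2,4,5,6,7}:6  {2,3,4,5,6,7}:15
  start at 0(l): 21
  start at 3(h): 7
sum over floor = 28

28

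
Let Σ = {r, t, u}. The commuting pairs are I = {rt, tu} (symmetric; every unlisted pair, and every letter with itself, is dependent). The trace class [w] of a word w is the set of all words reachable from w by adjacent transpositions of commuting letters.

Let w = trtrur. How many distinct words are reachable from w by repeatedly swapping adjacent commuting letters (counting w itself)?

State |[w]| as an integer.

15

0(t) covers ∅
1(r) covers ∅
2(t) covers 0:t
3(r) covers 1:r
4(u) covers 3:r
5(r) covers 4:u
floor of heap: 0:t, 1:r
completions by unplaced set U, small U first (add the entries for U minus each lowest piece of U):
  |U|=1: {2}:1  {5}:1
  |U|=2: {0,2}:1  {2,5}:2  {4,5}:1
  |U|=3: {0,2,5}:3  {2,4,5}:3  {3,4,5}:1
  |U|=4: {0,2,4,5}:6  {1,3,4,5}:1  {2,3,4,5}:4
  start at 0(t): 5
  start at 1(r): 10
sum over floor = 15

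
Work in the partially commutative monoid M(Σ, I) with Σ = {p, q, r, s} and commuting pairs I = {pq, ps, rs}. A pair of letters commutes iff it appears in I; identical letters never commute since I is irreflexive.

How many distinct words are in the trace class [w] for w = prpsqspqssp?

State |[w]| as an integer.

196

0(p) covers ∅
1(r) covers 0:p
2(p) covers 1:r
3(s) covers ∅
4(q) covers 1:r, 3:s
5(s) covers 4:q
6(p) covers 2:p
7(q) covers 5:s
8(s) covers 7:q
9(s) covers 8:s
10(p) covers 6:p
floor of heap: 0:p, 3:s
completions by unplaced set U, small U first (add the entries for U minus each lowest piece of U):
  |U|=1: {9}:1  {10}:1
  |U|=2: {6,10}:1  {8,9}:1  {9,10}:2
  |U|=3: {2,6,10}:1  {6,9,10}:3  {7,8,9}:1  {8,9,10}:3
  |U|=4: {2,6,9,10}:4  {5,7,8,9}:1  {6,8,9,10}:6  {7,8,9,10}:4
  |U|=5: {2,6,8,9,10}:10  {4,5,7,8,9}:1  {5,7,8,9,10}:5  {6,7,8,9,10}:10
  |U|=6: {2,6,7,8,9,10}:20  {3,4,5,7,8,9}:1  {4,5,7,8,9,10}:6  {5,6,7,8,9,10}:15
  |U|=7: {2,5,6,7,8,9,10}:35  {3,4,5,7,8,9,10}:7  {4,5,6,7,8,9,10}:21
  |U|=8: {2,4,5,6,7,8,9,10}:56  {3,4,5,6,7,8,9,10}:28
  |U|=9: {1,2,4,5,6,7,8,9,10}:56  {2,3,4,5,6,7,8,9,10}:84
  start at 0(p): 140
  start at 3(s): 56
sum over floor = 196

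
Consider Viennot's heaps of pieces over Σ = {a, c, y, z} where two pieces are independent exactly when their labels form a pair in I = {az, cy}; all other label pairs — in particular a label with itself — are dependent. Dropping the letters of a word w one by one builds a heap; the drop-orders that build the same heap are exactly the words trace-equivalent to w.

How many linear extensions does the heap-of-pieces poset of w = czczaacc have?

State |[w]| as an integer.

0(c) covers ∅
1(z) covers 0:c
2(c) covers 1:z
3(z) covers 2:c
4(a) covers 2:c
5(a) covers 4:a
6(c) covers 3:z, 5:a
7(c) covers 6:c
floor of heap: 0:c
completions by unplaced set U, small U first (add the entries for U minus each lowest piece of U):
  |U|=1: {7}:1
  |U|=2: {6,7}:1
  |U|=3: {3,6,7}:1  {5,6,7}:1
  |U|=4: {3,5,6,7}:2  {4,5,6,7}:1
  |U|=5: {3,4,5,6,7}:3
  |U|=6: {2,3,4,5,6,7}:3
  start at 0(c): 3

3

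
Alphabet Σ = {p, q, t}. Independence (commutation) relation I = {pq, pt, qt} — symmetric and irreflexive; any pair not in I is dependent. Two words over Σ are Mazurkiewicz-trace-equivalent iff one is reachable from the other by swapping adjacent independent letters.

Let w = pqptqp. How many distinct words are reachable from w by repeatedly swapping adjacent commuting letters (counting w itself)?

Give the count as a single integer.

#0=p has no predecessor
#1=q has no predecessor
#2=p depends on [0:p]
#3=t has no predecessor
#4=q depends on [1:q]
#5=p depends on [2:p]
sources: [0:p, 1:q, 3:t]
N(rest) = Σ N(rest − s) over sources s of rest; N(one piece) = 1:
  size 1 → [3]=1  [4]=1  [5]=1
  size 2 → [1,4]=1  [2,5]=1  [3,4]=2  [3,5]=2  [4,5]=2
  size 3 → [0,2,5]=1  [1,3,4]=3  [1,4,5]=3  [2,3,5]=3  [2,4,5]=3  [3,4,5]=6
  size 4 → [0,2,3,5]=4  [0,2,4,5]=4  [1,2,4,5]=6  [1,3,4,5]=12  [2,3,4,5]=12
  first=0(p) contributes 30
  first=1(q) contributes 20
  first=3(t) contributes 10
|[w]| = 60

60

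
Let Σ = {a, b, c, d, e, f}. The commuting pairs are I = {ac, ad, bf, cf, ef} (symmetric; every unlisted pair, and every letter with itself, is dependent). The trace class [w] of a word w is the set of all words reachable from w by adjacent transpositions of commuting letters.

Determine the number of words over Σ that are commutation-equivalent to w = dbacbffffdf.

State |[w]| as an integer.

piece 0:d — minimal
piece 1:b rests on {0:d}
piece 2:a rests on {1:b}
piece 3:c rests on {1:b}
piece 4:b rests on {2:a, 3:c}
piece 5:f rests on {2:a}
piece 6:f rests on {5:f}
piece 7:f rests on {6:f}
piece 8:f rests on {7:f}
piece 9:d rests on {4:b, 8:f}
piece 10:f rests on {9:d}
minimal pieces: {0:d}
ways to finish when only these pieces remain (= sum over removing one remaining piece with nothing left below it):
  1 left: {10}→1
  2 left: {9,10}→1
  3 left: {4,9,10}→1  {8,9,10}→1
  4 left: {3,4,9,10}→1  {4,8,9,10}→2  {7,8,9,10}→1
  5 left: {3,4,8,9,10}→3  {4,7,8,9,10}→3  {6,7,8,9,10}→1
  6 left: {3,4,7,8,9,10}→6  {4,6,7,8,9,10}→4  {5,6,7,8,9,10}→1
  7 left: {3,4,6,7,8,9,10}→10  {4,5,6,7,8,9,10}→5
  8 left: {2,4,5,6,7,8,9,10}→5  {3,4,5,6,7,8,9,10}→15
  9 left: {2,3,4,5,6,7,8,9,10}→20
  placing 0:d first → 20 extensions

20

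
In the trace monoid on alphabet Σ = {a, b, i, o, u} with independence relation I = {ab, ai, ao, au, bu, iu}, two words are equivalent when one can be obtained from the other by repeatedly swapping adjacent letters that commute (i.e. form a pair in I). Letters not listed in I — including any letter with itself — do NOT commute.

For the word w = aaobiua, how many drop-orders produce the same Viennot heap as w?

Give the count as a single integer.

piece 0:a — minimal
piece 1:a rests on {0:a}
piece 2:o — minimal
piece 3:b rests on {2:o}
piece 4:i rests on {3:b}
piece 5:u rests on {2:o}
piece 6:a rests on {1:a}
minimal pieces: {0:a, 2:o}
ways to finish when only these pieces remain (= sum over removing one remaining piece with nothing left below it):
  1 left: {4}→1  {5}→1  {6}→1
  2 left: {1,6}→1  {3,4}→1  {4,5}→2  {4,6}→2  {5,6}→2
  3 left: {0,1,6}→1  {1,4,6}→3  {1,5,6}→3  {3,4,5}→3  {3,4,6}→3  {4,5,6}→6
  4 left: {0,1,4,6}→4  {0,1,5,6}→4  {1,3,4,6}→6  {1,4,5,6}→12  {2,3,4,5}→3  {3,4,5,6}→12
  5 left: {0,1,3,4,6}→10  {0,1,4,5,6}→20  {1,3,4,5,6}→30  {2,3,4,5,6}→15
  placing 0:a first → 45 extensions
  placing 2:o first → 60 extensions
total linear extensions = 105

105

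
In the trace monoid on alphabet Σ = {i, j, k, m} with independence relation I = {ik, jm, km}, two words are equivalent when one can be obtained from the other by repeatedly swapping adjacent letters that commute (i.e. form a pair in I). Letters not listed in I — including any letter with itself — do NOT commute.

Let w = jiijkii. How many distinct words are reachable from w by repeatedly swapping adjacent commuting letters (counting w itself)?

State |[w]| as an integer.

3

drop 0:j onto floor
drop 1:i onto {0:j}
drop 2:i onto {1:i}
drop 3:j onto {2:i}
drop 4:k onto {3:j}
drop 5:i onto {3:j}
drop 6:i onto {5:i}
ground layer = {0:j}
drop-orders for the pieces not yet dropped (sum over which currently-grounded one goes next):
  1 to go: {4} 1  {6} 1
  2 to go: {4,6} 2  {5,6} 1
  3 to go: {4,5,6} 3
  4 to go: {3,4,5,6} 3
  5 to go: {2,3,4,5,6} 3
  if 0:j drops first: 3 orders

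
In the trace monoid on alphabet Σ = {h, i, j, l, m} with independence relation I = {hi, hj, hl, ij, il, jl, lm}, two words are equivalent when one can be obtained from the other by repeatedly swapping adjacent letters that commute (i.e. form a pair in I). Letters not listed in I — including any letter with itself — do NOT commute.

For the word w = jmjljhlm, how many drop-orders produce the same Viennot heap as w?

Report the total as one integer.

piece 0:j — minimal
piece 1:m rests on {0:j}
piece 2:j rests on {1:m}
piece 3:l — minimal
piece 4:j rests on {2:j}
piece 5:h rests on {1:m}
piece 6:l rests on {3:l}
piece 7:m rests on {4:j, 5:h}
minimal pieces: {0:j, 3:l}
ways to finish when only these pieces remain (= sum over removing one remaining piece with nothing left below it):
  1 left: {6}→1  {7}→1
  2 left: {3,6}→1  {4,7}→1  {5,7}→1  {6,7}→2
  3 left: {2,4,7}→1  {3,6,7}→3  {4,5,7}→2  {4,6,7}→3  {5,6,7}→3
  4 left: {2,4,5,7}→3  {2,4,6,7}→4  {3,4,6,7}→6  {3,5,6,7}→6  {4,5,6,7}→8
  5 left: {1,2,4,5,7}→3  {2,3,4,6,7}→10  {2,4,5,6,7}→15  {3,4,5,6,7}→20
  6 left: {0,1,2,4,5,7}→3  {1,2,4,5,6,7}→18  {2,3,4,5,6,7}→45
  placing 0:j first → 63 extensions
  placing 3:l first → 21 extensions
total linear extensions = 84

84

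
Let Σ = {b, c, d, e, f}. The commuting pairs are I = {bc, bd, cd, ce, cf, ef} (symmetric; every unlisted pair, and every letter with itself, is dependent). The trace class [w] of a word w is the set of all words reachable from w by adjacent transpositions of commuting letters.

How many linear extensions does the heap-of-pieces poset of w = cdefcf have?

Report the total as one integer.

#0=c has no predecessor
#1=d has no predecessor
#2=e depends on [1:d]
#3=f depends on [1:d]
#4=c depends on [0:c]
#5=f depends on [3:f]
sources: [0:c, 1:d]
N(rest) = Σ N(rest − s) over sources s of rest; N(one piece) = 1:
  size 1 → [2]=1  [4]=1  [5]=1
  size 2 → [0,4]=1  [2,4]=2  [2,5]=2  [3,5]=1  [4,5]=2
  size 3 → [0,2,4]=3  [0,4,5]=3  [2,3,5]=3  [2,4,5]=6  [3,4,5]=3
  size 4 → [0,2,4,5]=12  [0,3,4,5]=6  [1,2,3,5]=3  [2,3,4,5]=12
  first=0(c) contributes 15
  first=1(d) contributes 30
|[w]| = 45

45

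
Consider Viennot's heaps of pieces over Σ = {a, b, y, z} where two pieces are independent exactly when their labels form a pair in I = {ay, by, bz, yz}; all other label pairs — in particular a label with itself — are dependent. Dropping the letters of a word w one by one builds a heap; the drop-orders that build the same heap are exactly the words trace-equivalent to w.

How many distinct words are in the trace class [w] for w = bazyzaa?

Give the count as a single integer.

7

#0=b has no predecessor
#1=a depends on [0:b]
#2=z depends on [1:a]
#3=y has no predecessor
#4=z depends on [2:z]
#5=a depends on [4:z]
#6=a depends on [5:a]
sources: [0:b, 3:y]
N(rest) = Σ N(rest − s) over sources s of rest; N(one piece) = 1:
  size 1 → [3]=1  [6]=1
  size 2 → [3,6]=2  [5,6]=1
  size 3 → [3,5,6]=3  [4,5,6]=1
  size 4 → [2,4,5,6]=1  [3,4,5,6]=4
  size 5 → [1,2,4,5,6]=1  [2,3,4,5,6]=5
  first=0(b) contributes 6
  first=3(y) contributes 1
|[w]| = 7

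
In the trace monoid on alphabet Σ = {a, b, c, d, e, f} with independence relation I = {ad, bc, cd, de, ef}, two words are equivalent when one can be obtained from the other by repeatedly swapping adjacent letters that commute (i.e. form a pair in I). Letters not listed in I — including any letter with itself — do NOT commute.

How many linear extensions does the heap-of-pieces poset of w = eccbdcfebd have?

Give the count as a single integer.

24

0(e) covers ∅
1(c) covers 0:e
2(c) covers 1:c
3(b) covers 0:e
4(d) covers 3:b
5(c) covers 2:c
6(f) covers 4:d, 5:c
7(e) covers 3:b, 5:c
8(b) covers 6:f, 7:e
9(d) covers 8:b
floor of heap: 0:e
completions by unplaced set U, small U first (add the entries for U minus each lowest piece of U):
  |U|=1: {9}:1
  |U|=2: {8,9}:1
  |U|=3: {6,8,9}:1  {7,8,9}:1
  |U|=4: {4,6,8,9}:1  {6,7,8,9}:2
  |U|=5: {4,6,7,8,9}:3  {5,6,7,8,9}:2
  |U|=6: {2,5,6,7,8,9}:2  {3,4,6,7,8,9}:3  {4,5,6,7,8,9}:5
  |U|=7: {1,2,5,6,7,8,9}:2  {2,4,5,6,7,8,9}:7  {3,4,5,6,7,8,9}:8
  |U|=8: {1,2,4,5,6,7,8,9}:9  {2,3,4,5,6,7,8,9}:15
  start at 0(e): 24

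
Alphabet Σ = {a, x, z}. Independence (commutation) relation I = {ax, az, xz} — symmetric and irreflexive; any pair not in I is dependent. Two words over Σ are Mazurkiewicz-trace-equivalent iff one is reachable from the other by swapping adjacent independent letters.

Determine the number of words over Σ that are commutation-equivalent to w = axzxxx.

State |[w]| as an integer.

30

#0=a has no predecessor
#1=x has no predecessor
#2=z has no predecessor
#3=x depends on [1:x]
#4=x depends on [3:x]
#5=x depends on [4:x]
sources: [0:a, 1:x, 2:z]
N(rest) = Σ N(rest − s) over sources s of rest; N(one piece) = 1:
  size 1 → [0]=1  [2]=1  [5]=1
  size 2 → [0,2]=2  [0,5]=2  [2,5]=2  [4,5]=1
  size 3 → [0,2,5]=6  [0,4,5]=3  [2,4,5]=3  [3,4,5]=1
  size 4 → [0,2,4,5]=12  [0,3,4,5]=4  [1,3,4,5]=1  [2,3,4,5]=4
  first=0(a) contributes 5
  first=1(x) contributes 20
  first=2(z) contributes 5
|[w]| = 30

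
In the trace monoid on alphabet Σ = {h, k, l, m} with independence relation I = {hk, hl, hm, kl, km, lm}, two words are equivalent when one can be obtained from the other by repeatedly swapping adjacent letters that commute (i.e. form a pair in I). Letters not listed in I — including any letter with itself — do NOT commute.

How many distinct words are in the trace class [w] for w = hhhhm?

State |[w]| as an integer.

5

piece 0:h — minimal
piece 1:h rests on {0:h}
piece 2:h rests on {1:h}
piece 3:h rests on {2:h}
piece 4:m — minimal
minimal pieces: {0:h, 4:m}
ways to finish when only these pieces remain (= sum over removing one remaining piece with nothing left below it):
  1 left: {3}→1  {4}→1
  2 left: {2,3}→1  {3,4}→2
  3 left: {1,2,3}→1  {2,3,4}→3
  placing 0:h first → 4 extensions
  placing 4:m first → 1 extensions
total linear extensions = 5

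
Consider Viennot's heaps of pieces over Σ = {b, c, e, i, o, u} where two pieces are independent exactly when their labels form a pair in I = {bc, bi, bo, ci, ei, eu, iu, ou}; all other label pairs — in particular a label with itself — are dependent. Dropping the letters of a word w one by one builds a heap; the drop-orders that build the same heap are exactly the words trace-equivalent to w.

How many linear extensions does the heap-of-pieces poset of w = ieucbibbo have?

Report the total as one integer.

430

drop 0:i onto floor
drop 1:e onto floor
drop 2:u onto floor
drop 3:c onto {1:e, 2:u}
drop 4:b onto {1:e, 2:u}
drop 5:i onto {0:i}
drop 6:b onto {4:b}
drop 7:b onto {6:b}
drop 8:o onto {3:c, 5:i}
ground layer = {0:i, 1:e, 2:u}
drop-orders for the pieces not yet dropped (sum over which currently-grounded one goes next):
  1 to go: {7} 1  {8} 1
  2 to go: {3,8} 1  {5,8} 1  {6,7} 1  {7,8} 2
  3 to go: {0,5,8} 1  {3,5,8} 2  {3,7,8} 3  {4,6,7} 1  {5,7,8} 3  {6,7,8} 3
  4 to go: {0,3,5,8} 3  {0,5,7,8} 4  {3,5,7,8} 8  {3,6,7,8} 6  {4,6,7,8} 4  {5,6,7,8} 6
  5 to go: {0,3,5,7,8} 15  {0,5,6,7,8} 10  {3,4,6,7,8} 10  {3,5,6,7,8} 20  {4,5,6,7,8} 10
  6 to go: {0,3,5,6,7,8} 45  {0,4,5,6,7,8} 20  {1,3,4,6,7,8} 10  {2,3,4,6,7,8} 10  {3,4,5,6,7,8} 40
  7 to go: {0,3,4,5,6,7,8} 105  {1,2,3,4,6,7,8} 20  {1,3,4,5,6,7,8} 50  {2,3,4,5,6,7,8} 50
  if 0:i drops first: 120 orders
  if 1:e drops first: 155 orders
  if 2:u drops first: 155 orders
heap linearizations: 430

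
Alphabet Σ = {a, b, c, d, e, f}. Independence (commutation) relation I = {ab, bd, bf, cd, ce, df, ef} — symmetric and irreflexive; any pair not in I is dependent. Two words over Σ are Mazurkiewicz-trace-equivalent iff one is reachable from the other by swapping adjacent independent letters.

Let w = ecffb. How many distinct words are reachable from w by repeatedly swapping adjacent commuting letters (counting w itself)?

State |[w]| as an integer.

9

drop 0:e onto floor
drop 1:c onto floor
drop 2:f onto {1:c}
drop 3:f onto {2:f}
drop 4:b onto {0:e, 1:c}
ground layer = {0:e, 1:c}
drop-orders for the pieces not yet dropped (sum over which currently-grounded one goes next):
  1 to go: {3} 1  {4} 1
  2 to go: {0,4} 1  {2,3} 1  {3,4} 2
  3 to go: {0,3,4} 3  {2,3,4} 3
  if 0:e drops first: 3 orders
  if 1:c drops first: 6 orders
heap linearizations: 9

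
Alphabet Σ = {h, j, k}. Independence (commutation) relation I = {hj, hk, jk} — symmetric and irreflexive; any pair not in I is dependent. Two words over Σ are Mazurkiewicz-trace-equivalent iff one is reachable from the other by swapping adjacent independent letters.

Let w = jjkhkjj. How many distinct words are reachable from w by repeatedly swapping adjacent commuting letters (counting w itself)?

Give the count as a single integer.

0(j) covers ∅
1(j) covers 0:j
2(k) covers ∅
3(h) covers ∅
4(k) covers 2:k
5(j) covers 1:j
6(j) covers 5:j
floor of heap: 0:j, 2:k, 3:h
completions by unplaced set U, small U first (add the entries for U minus each lowest piece of U):
  |U|=1: {3}:1  {4}:1  {6}:1
  |U|=2: {2,4}:1  {3,4}:2  {3,6}:2  {4,6}:2  {5,6}:1
  |U|=3: {1,5,6}:1  {2,3,4}:3  {2,4,6}:3  {3,4,6}:6  {3,5,6}:3  {4,5,6}:3
  |U|=4: {0,1,5,6}:1  {1,3,5,6}:4  {1,4,5,6}:4  {2,3,4,6}:12  {2,4,5,6}:6  {3,4,5,6}:12
  |U|=5: {0,1,3,5,6}:5  {0,1,4,5,6}:5  {1,2,4,5,6}:10  {1,3,4,5,6}:20  {2,3,4,5,6}:30
  start at 0(j): 60
  start at 2(k): 30
  start at 3(h): 15
sum over floor = 105

105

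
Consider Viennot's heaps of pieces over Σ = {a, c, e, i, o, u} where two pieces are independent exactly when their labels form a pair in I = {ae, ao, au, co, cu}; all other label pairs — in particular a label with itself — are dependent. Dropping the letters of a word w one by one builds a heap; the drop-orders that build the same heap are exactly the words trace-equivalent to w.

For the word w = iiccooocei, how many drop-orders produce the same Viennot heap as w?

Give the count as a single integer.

20

#0=i has no predecessor
#1=i depends on [0:i]
#2=c depends on [1:i]
#3=c depends on [2:c]
#4=o depends on [1:i]
#5=o depends on [4:o]
#6=o depends on [5:o]
#7=c depends on [3:c]
#8=e depends on [6:o, 7:c]
#9=i depends on [8:e]
sources: [0:i]
N(rest) = Σ N(rest − s) over sources s of rest; N(one piece) = 1:
  size 1 → [9]=1
  size 2 → [8,9]=1
  size 3 → [6,8,9]=1  [7,8,9]=1
  size 4 → [3,7,8,9]=1  [5,6,8,9]=1  [6,7,8,9]=2
  size 5 → [2,3,7,8,9]=1  [3,6,7,8,9]=3  [4,5,6,8,9]=1  [5,6,7,8,9]=3
  size 6 → [2,3,6,7,8,9]=4  [3,5,6,7,8,9]=6  [4,5,6,7,8,9]=4
  size 7 → [2,3,5,6,7,8,9]=10  [3,4,5,6,7,8,9]=10
  size 8 → [2,3,4,5,6,7,8,9]=20
  first=0(i) contributes 20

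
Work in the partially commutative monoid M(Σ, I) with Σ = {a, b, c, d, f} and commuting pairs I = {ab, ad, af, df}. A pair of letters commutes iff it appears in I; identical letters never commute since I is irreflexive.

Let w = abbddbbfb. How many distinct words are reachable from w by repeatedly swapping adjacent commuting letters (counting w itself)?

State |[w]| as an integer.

9

piece 0:a — minimal
piece 1:b — minimal
piece 2:b rests on {1:b}
piece 3:d rests on {2:b}
piece 4:d rests on {3:d}
piece 5:b rests on {4:d}
piece 6:b rests on {5:b}
piece 7:f rests on {6:b}
piece 8:b rests on {7:f}
minimal pieces: {0:a, 1:b}
ways to finish when only these pieces remain (= sum over removing one remaining piece with nothing left below it):
  1 left: {0}→1  {8}→1
  2 left: {0,8}→2  {7,8}→1
  3 left: {0,7,8}→3  {6,7,8}→1
  4 left: {0,6,7,8}→4  {5,6,7,8}→1
  5 left: {0,5,6,7,8}→5  {4,5,6,7,8}→1
  6 left: {0,4,5,6,7,8}→6  {3,4,5,6,7,8}→1
  7 left: {0,3,4,5,6,7,8}→7  {2,3,4,5,6,7,8}→1
  placing 0:a first → 1 extensions
  placing 1:b first → 8 extensions
total linear extensions = 9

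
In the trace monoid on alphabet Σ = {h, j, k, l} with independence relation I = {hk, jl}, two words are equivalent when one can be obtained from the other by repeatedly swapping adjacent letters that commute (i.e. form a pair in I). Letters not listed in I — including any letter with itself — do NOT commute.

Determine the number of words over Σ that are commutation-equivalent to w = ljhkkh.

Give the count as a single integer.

#0=l has no predecessor
#1=j has no predecessor
#2=h depends on [0:l, 1:j]
#3=k depends on [0:l, 1:j]
#4=k depends on [3:k]
#5=h depends on [2:h]
sources: [0:l, 1:j]
N(rest) = Σ N(rest − s) over sources s of rest; N(one piece) = 1:
  size 1 → [4]=1  [5]=1
  size 2 → [2,5]=1  [3,4]=1  [4,5]=2
  size 3 → [2,4,5]=3  [3,4,5]=3
  size 4 → [2,3,4,5]=6
  first=0(l) contributes 6
  first=1(j) contributes 6
|[w]| = 12

12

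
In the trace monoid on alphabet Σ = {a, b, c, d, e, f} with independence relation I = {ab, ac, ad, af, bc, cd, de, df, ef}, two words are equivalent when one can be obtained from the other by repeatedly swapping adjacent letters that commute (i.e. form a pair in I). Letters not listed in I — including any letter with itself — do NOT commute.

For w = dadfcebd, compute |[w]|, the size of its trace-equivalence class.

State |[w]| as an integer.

45

drop 0:d onto floor
drop 1:a onto floor
drop 2:d onto {0:d}
drop 3:f onto floor
drop 4:c onto {3:f}
drop 5:e onto {1:a, 4:c}
drop 6:b onto {2:d, 5:e}
drop 7:d onto {6:b}
ground layer = {0:d, 1:a, 3:f}
drop-orders for the pieces not yet dropped (sum over which currently-grounded one goes next):
  1 to go: {7} 1
  2 to go: {6,7} 1
  3 to go: {2,6,7} 1  {5,6,7} 1
  4 to go: {0,2,6,7} 1  {1,5,6,7} 1  {2,5,6,7} 2  {4,5,6,7} 1
  5 to go: {0,2,5,6,7} 3  {1,2,5,6,7} 3  {1,4,5,6,7} 2  {2,4,5,6,7} 3  {3,4,5,6,7} 1
  6 to go: {0,1,2,5,6,7} 6  {0,2,4,5,6,7} 6  {1,2,4,5,6,7} 8  {1,3,4,5,6,7} 3  {2,3,4,5,6,7} 4
  if 0:d drops first: 15 orders
  if 1:a drops first: 10 orders
  if 3:f drops first: 20 orders
heap linearizations: 45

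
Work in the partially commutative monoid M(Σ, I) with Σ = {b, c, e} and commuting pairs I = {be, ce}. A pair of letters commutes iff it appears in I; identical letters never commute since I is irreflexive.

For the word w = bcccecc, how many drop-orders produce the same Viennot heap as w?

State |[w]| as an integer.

drop 0:b onto floor
drop 1:c onto {0:b}
drop 2:c onto {1:c}
drop 3:c onto {2:c}
drop 4:e onto floor
drop 5:c onto {3:c}
drop 6:c onto {5:c}
ground layer = {0:b, 4:e}
drop-orders for the pieces not yet dropped (sum over which currently-grounded one goes next):
  1 to go: {4} 1  {6} 1
  2 to go: {4,6} 2  {5,6} 1
  3 to go: {3,5,6} 1  {4,5,6} 3
  4 to go: {2,3,5,6} 1  {3,4,5,6} 4
  5 to go: {1,2,3,5,6} 1  {2,3,4,5,6} 5
  if 0:b drops first: 6 orders
  if 4:e drops first: 1 orders
heap linearizations: 7

7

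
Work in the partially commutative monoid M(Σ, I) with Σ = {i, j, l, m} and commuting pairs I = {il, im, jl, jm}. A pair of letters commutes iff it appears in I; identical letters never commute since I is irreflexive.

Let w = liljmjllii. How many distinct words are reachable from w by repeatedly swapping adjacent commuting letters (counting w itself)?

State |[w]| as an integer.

drop 0:l onto floor
drop 1:i onto floor
drop 2:l onto {0:l}
drop 3:j onto {1:i}
drop 4:m onto {2:l}
drop 5:j onto {3:j}
drop 6:l onto {4:m}
drop 7:l onto {6:l}
drop 8:i onto {5:j}
drop 9:i onto {8:i}
ground layer = {0:l, 1:i}
drop-orders for the pieces not yet dropped (sum over which currently-grounded one goes next):
  1 to go: {7} 1  {9} 1
  2 to go: {6,7} 1  {7,9} 2  {8,9} 1
  3 to go: {4,6,7} 1  {5,8,9} 1  {6,7,9} 3  {7,8,9} 3
  4 to go: {2,4,6,7} 1  {3,5,8,9} 1  {4,6,7,9} 4  {5,7,8,9} 4  {6,7,8,9} 6
  5 to go: {0,2,4,6,7} 1  {1,3,5,8,9} 1  {2,4,6,7,9} 5  {3,5,7,8,9} 5  {4,6,7,8,9} 10  {5,6,7,8,9} 10
  6 to go: {0,2,4,6,7,9} 6  {1,3,5,7,8,9} 6  {2,4,6,7,8,9} 15  {3,5,6,7,8,9} 15  {4,5,6,7,8,9} 20
  7 to go: {0,2,4,6,7,8,9} 21  {1,3,5,6,7,8,9} 21  {2,4,5,6,7,8,9} 35  {3,4,5,6,7,8,9} 35
  8 to go: {0,2,4,5,6,7,8,9} 56  {1,3,4,5,6,7,8,9} 56  {2,3,4,5,6,7,8,9} 70
  if 0:l drops first: 126 orders
  if 1:i drops first: 126 orders
heap linearizations: 252

252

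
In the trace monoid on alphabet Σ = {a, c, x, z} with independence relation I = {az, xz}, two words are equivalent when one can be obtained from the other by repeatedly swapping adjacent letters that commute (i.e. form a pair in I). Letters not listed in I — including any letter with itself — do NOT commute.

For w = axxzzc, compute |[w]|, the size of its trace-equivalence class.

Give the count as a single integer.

0(a) covers ∅
1(x) covers 0:a
2(x) covers 1:x
3(z) covers ∅
4(z) covers 3:z
5(c) covers 2:x, 4:z
floor of heap: 0:a, 3:z
completions by unplaced set U, small U first (add the entries for U minus each lowest piece of U):
  |U|=1: {5}:1
  |U|=2: {2,5}:1  {4,5}:1
  |U|=3: {1,2,5}:1  {2,4,5}:2  {3,4,5}:1
  |U|=4: {0,1,2,5}:1  {1,2,4,5}:3  {2,3,4,5}:3
  start at 0(a): 6
  start at 3(z): 4
sum over floor = 10

10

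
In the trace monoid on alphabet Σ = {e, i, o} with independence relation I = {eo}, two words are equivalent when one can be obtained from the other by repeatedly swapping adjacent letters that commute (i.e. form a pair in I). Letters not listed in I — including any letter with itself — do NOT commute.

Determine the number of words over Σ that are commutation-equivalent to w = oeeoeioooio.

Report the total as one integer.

10

drop 0:o onto floor
drop 1:e onto floor
drop 2:e onto {1:e}
drop 3:o onto {0:o}
drop 4:e onto {2:e}
drop 5:i onto {3:o, 4:e}
drop 6:o onto {5:i}
drop 7:o onto {6:o}
drop 8:o onto {7:o}
drop 9:i onto {8:o}
drop 10:o onto {9:i}
ground layer = {0:o, 1:e}
drop-orders for the pieces not yet dropped (sum over which currently-grounded one goes next):
  1 to go: {10} 1
  2 to go: {9,10} 1
  3 to go: {8,9,10} 1
  4 to go: {7,8,9,10} 1
  5 to go: {6,7,8,9,10} 1
  6 to go: {5,6,7,8,9,10} 1
  7 to go: {3,5,6,7,8,9,10} 1  {4,5,6,7,8,9,10} 1
  8 to go: {0,3,5,6,7,8,9,10} 1  {2,4,5,6,7,8,9,10} 1  {3,4,5,6,7,8,9,10} 2
  9 to go: {0,3,4,5,6,7,8,9,10} 3  {1,2,4,5,6,7,8,9,10} 1  {2,3,4,5,6,7,8,9,10} 3
  if 0:o drops first: 4 orders
  if 1:e drops first: 6 orders
heap linearizations: 10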